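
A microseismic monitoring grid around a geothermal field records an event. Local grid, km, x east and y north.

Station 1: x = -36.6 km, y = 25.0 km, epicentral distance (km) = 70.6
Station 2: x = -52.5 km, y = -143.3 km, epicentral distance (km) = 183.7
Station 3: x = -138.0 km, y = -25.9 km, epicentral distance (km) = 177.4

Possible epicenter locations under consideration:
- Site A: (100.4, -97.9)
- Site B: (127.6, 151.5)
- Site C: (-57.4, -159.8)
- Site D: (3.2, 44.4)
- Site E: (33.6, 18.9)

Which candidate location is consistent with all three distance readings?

Site E

For each candidate, compare |candidate − station| to the reported distance:
Site A: residuals Station 1 113.4, Station 2 24.2, Station 3 71.6 → max 113.4 km
Site B: residuals Station 1 136.7, Station 2 161.8, Station 3 142.0 → max 161.8 km
Site C: residuals Station 1 115.4, Station 2 166.5, Station 3 21.1 → max 166.5 km
Site D: residuals Station 1 26.3, Station 2 12.1, Station 3 19.7 → max 26.3 km
Site E: residuals Station 1 0.1, Station 2 0.1, Station 3 0.0 → max 0.1 km
Only Site E has all residuals ≈ 0.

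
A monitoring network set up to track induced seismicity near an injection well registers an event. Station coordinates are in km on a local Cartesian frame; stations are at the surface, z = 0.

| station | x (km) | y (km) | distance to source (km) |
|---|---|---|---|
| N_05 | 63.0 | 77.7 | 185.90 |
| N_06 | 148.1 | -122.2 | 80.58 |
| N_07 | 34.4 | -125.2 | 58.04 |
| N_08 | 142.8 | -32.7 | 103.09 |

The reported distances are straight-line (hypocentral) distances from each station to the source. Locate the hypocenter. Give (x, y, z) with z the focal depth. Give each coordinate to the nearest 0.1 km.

Each station gives a sphere (x−x_i)² + (y−y_i)² + z² = d_i² (stations at z=0).
Subtracting the N_05 sphere from N_06 and N_07: z² cancels, leaving linear equations in x and y:
170.2 x − 399.8 y = 54925.83
-57.2 x − 405.8 y = 38042.28
Solving: x ≈ 77.006, y ≈ -104.601 km (keep extra digits for the depth step; rounded: 77.0, -104.6).
Then from the N_05 sphere: z² = 185.90² − (x − 63.0)² − (y − 77.7)² with x = 77.006, y = -104.601, so z ≈ 33.600 ≈ 33.6 km.
Check against N_08 (with the unrounded solution): distance 103.09 ≈ 103.09 km. ✓

x ≈ 77.0 km, y ≈ -104.6 km, depth ≈ 33.6 km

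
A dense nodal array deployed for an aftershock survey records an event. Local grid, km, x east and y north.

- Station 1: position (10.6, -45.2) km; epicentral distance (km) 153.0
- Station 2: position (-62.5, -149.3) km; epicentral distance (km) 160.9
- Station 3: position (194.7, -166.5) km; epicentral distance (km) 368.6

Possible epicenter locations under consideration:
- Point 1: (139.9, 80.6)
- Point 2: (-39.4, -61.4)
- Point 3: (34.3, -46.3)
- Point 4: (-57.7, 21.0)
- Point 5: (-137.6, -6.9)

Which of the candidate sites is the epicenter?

Point 5

For each candidate, compare |candidate − station| to the reported distance:
Point 1: residuals Station 1 27.4, Station 2 145.4, Station 3 115.5 → max 145.4 km
Point 2: residuals Station 1 100.4, Station 2 70.0, Station 3 112.0 → max 112.0 km
Point 3: residuals Station 1 129.3, Station 2 19.6, Station 3 168.2 → max 168.2 km
Point 4: residuals Station 1 57.9, Station 2 9.5, Station 3 54.2 → max 57.9 km
Point 5: residuals Station 1 0.1, Station 2 0.1, Station 3 0.0 → max 0.1 km
Only Point 5 has all residuals ≈ 0.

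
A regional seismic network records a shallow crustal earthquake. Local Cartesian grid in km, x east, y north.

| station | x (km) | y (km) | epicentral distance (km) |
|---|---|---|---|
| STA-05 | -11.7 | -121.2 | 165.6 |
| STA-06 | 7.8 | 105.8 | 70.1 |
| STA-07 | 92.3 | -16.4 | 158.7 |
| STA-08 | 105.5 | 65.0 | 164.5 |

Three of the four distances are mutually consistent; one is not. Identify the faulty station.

STA-06

Solve using three stations at a time. Using STA-05, STA-07, STA-08 (subtract circle equations pairwise → linear system) gives (x, y) ≈ (-56.6, 38.0).
Distances from that point to each station vs reported:
  STA-05: calculated 165.4 vs reported 165.6 → residual 0.2 km
  STA-06: calculated 93.5 vs reported 70.1 → residual 23.4 km
  STA-07: calculated 158.5 vs reported 158.7 → residual 0.2 km
  STA-08: calculated 164.3 vs reported 164.5 → residual 0.2 km
STA-05, STA-07, STA-08 are mutually consistent (residuals ≈ 0); STA-06 is off by 23.4 km.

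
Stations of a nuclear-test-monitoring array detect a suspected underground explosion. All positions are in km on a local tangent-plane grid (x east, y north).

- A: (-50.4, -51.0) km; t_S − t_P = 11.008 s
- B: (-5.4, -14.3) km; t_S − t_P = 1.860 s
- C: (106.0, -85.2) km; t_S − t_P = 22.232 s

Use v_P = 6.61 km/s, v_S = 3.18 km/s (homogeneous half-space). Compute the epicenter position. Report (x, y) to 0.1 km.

x ≈ -2.8 km, y ≈ -3.2 km

Distance from S−P lag: d = Δt · v_P v_S / (v_P − v_S) = Δt · (6.61·3.18)/(6.61−3.18) ≈ 6.1282·Δt.
So d_A = 67.46, d_B = 11.40, d_C = 136.24 km.
Circle about each station: (x + 50.4)² + (y + 51.0)² = 67.46²; (x + 5.4)² + (y + 14.3)² = 11.40²; (x − 106.0)² + (y + 85.2)² = 136.24².
Subtracting pairs of circle equations eliminates x²+y² and gives linear equations (the radical axes):
90.0 x + 73.4 y = -486.62
312.8 x − 68.4 y = -656.61
Solving the 2×2 system: x ≈ -2.8, y ≈ -3.2 km.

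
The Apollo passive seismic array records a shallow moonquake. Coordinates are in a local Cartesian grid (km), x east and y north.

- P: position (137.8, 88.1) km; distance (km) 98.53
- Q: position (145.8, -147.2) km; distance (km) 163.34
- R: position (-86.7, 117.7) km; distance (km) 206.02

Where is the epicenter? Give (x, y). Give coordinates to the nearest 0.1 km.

x ≈ 85.5 km, y ≈ 4.6 km

Circle about each station: (x − 137.8)² + (y − 88.1)² = 98.53²; (x − 145.8)² + (y + 147.2)² = 163.34²; (x + 86.7)² + (y − 117.7)² = 206.02².
Subtracting the P equation from the Q and R equations removes the quadratic terms:
16.0 x − 470.6 y = -796.76
-449.0 x + 59.2 y = -38116.35
Solving the 2×2 system: x ≈ 85.5, y ≈ 4.6 km.
Check against P (with the unrounded x, y): √((x − 137.8)²+(y − 88.1)²) = 98.53 ≈ 98.53 km. ✓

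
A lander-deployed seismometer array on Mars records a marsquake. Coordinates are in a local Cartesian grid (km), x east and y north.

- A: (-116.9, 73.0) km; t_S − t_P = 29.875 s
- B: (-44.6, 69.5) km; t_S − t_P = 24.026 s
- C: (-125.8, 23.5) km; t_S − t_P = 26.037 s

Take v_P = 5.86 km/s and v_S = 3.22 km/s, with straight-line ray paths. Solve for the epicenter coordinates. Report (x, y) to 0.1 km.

x ≈ 22.9 km, y ≈ -88.4 km

Distance from S−P lag: d = Δt · v_P v_S / (v_P − v_S) = Δt · (5.86·3.22)/(5.86−3.22) ≈ 7.1474·Δt.
So d_A = 213.53, d_B = 171.72, d_C = 186.10 km.
Circle about each station: (x + 116.9)² + (y − 73.0)² = 213.53²; (x + 44.6)² + (y − 69.5)² = 171.72²; (x + 125.8)² + (y − 23.5)² = 186.10².
Subtracting the A equation from the B and C equations removes the quadratic terms:
144.6 x − 7.0 y = 3932.10
-17.8 x − 99.0 y = 8345.13
Solving the 2×2 system: x ≈ 22.9, y ≈ -88.4 km.
Check against A (with the unrounded x, y): √((x + 116.9)²+(y − 73.0)²) = 213.55 ≈ 213.53 km. ✓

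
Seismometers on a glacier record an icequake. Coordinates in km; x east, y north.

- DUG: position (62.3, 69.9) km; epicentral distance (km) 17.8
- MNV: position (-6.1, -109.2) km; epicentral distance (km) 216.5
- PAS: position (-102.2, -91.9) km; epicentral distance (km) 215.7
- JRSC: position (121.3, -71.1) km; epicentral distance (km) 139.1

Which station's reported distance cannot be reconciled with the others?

MNV

Solve using three stations at a time. Using DUG, PAS, JRSC (subtract circle equations pairwise → linear system) gives (x, y) ≈ (57.9, 52.7).
Distances from that point to each station vs reported:
  DUG: calculated 17.8 vs reported 17.8 → residual 0.0 km
  MNV: calculated 174.1 vs reported 216.5 → residual 42.4 km
  PAS: calculated 215.7 vs reported 215.7 → residual 0.0 km
  JRSC: calculated 139.1 vs reported 139.1 → residual 0.0 km
DUG, PAS, JRSC are mutually consistent (residuals ≈ 0); MNV is off by 42.4 km.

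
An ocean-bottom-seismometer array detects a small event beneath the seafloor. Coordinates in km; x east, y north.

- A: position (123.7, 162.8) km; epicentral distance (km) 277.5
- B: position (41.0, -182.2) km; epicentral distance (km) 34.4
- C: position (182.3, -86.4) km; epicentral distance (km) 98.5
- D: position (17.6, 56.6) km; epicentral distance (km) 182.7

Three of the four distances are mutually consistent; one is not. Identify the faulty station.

B

Solve using three stations at a time. Using A, C, D (subtract circle equations pairwise → linear system) gives (x, y) ≈ (87.3, -112.3).
Distances from that point to each station vs reported:
  A: calculated 277.5 vs reported 277.5 → residual 0.0 km
  B: calculated 83.8 vs reported 34.4 → residual 49.4 km
  C: calculated 98.5 vs reported 98.5 → residual 0.0 km
  D: calculated 182.7 vs reported 182.7 → residual 0.0 km
A, C, D are mutually consistent (residuals ≈ 0); B is off by 49.4 km.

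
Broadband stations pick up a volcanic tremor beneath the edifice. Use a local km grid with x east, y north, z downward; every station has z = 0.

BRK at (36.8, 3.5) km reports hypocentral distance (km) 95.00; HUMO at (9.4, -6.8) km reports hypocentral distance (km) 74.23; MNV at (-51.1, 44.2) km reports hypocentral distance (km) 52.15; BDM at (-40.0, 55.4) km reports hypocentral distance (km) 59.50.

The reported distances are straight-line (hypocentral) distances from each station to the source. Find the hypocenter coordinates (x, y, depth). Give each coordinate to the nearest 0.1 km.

Each station gives a sphere (x−x_i)² + (y−y_i)² + z² = d_i² (stations at z=0).
Subtracting the BRK sphere from HUMO and MNV: z² cancels, leaving linear equations in x and y:
-54.8 x − 20.6 y = 2283.02
-175.8 x + 81.4 y = 9503.74
Solving: x ≈ -47.217, y ≈ 14.779 km (keep extra digits for the depth step; rounded: -47.2, 14.8).
Then from the BRK sphere: z² = 95.00² − (x − 36.8)² − (y − 3.5)² with x = -47.217, y = 14.779, so z ≈ 42.883 ≈ 42.9 km.
Check against BDM (with the unrounded solution): distance 59.51 ≈ 59.50 km. ✓

x ≈ -47.2 km, y ≈ 14.8 km, depth ≈ 42.9 km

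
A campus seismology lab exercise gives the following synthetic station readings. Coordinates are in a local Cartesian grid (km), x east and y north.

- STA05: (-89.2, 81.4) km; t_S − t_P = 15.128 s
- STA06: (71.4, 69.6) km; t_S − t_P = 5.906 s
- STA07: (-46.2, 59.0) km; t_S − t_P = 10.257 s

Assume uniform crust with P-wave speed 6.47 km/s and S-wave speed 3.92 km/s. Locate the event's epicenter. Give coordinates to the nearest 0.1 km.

(46.5, 16.4)

Distance from S−P lag: d = Δt · v_P v_S / (v_P − v_S) = Δt · (6.47·3.92)/(6.47−3.92) ≈ 9.9460·Δt.
So d_STA05 = 150.46, d_STA06 = 58.74, d_STA07 = 102.02 km.
Circle about each station: (x + 89.2)² + (y − 81.4)² = 150.46²; (x − 71.4)² + (y − 69.6)² = 58.74²; (x + 46.2)² + (y − 59.0)² = 102.02².
Subtracting pairs of circle equations eliminates x²+y² and gives linear equations (the radical axes):
321.2 x − 23.6 y = 14547.34
86.0 x − 44.8 y = 3262.97
Solving the 2×2 system: x ≈ 46.5, y ≈ 16.4 km.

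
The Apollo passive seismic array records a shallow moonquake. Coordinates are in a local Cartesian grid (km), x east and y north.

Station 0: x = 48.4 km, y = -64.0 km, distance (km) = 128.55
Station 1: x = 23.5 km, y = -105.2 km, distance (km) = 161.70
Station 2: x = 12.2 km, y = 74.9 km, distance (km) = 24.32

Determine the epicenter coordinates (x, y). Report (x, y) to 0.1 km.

x ≈ -1.2 km, y ≈ 54.6 km

Circle about each station: (x − 48.4)² + (y + 64.0)² = 128.55²; (x − 23.5)² + (y + 105.2)² = 161.70²; (x − 12.2)² + (y − 74.9)² = 24.32².
Subtracting the Station 0 equation from the Station 1 and Station 2 equations removes the quadratic terms:
-49.8 x − 82.4 y = -4441.06
-72.4 x + 277.8 y = 15253.93
Solving the 2×2 system: x ≈ -1.2, y ≈ 54.6 km.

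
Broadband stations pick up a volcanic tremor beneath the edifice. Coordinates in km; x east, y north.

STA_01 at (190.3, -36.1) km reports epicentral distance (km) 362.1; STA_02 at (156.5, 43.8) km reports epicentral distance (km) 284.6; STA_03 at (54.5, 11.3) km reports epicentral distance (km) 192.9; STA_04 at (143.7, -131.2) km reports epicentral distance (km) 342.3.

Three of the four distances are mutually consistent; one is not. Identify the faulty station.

STA_01

Solve using three stations at a time. Using STA_02, STA_03, STA_04 (subtract circle equations pairwise → linear system) gives (x, y) ≈ (-125.8, 79.8).
Distances from that point to each station vs reported:
  STA_01: calculated 336.7 vs reported 362.1 → residual 25.4 km
  STA_02: calculated 284.6 vs reported 284.6 → residual 0.0 km
  STA_03: calculated 192.9 vs reported 192.9 → residual 0.0 km
  STA_04: calculated 342.3 vs reported 342.3 → residual 0.0 km
STA_02, STA_03, STA_04 are mutually consistent (residuals ≈ 0); STA_01 is off by 25.4 km.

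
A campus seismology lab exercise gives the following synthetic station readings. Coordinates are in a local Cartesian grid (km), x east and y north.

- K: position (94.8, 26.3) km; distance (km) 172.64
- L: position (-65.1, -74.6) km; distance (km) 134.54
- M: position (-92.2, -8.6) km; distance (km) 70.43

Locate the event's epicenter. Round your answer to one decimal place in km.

(-74.6, 59.6)

Circle about each station: (x − 94.8)² + (y − 26.3)² = 172.64²; (x + 65.1)² + (y + 74.6)² = 134.54²; (x + 92.2)² + (y + 8.6)² = 70.43².
Subtracting the K equation from the L and M equations removes the quadratic terms:
-319.8 x − 201.8 y = 11828.00
-374.0 x − 69.8 y = 23740.25
Solving the 2×2 system: x ≈ -74.6, y ≈ 59.6 km.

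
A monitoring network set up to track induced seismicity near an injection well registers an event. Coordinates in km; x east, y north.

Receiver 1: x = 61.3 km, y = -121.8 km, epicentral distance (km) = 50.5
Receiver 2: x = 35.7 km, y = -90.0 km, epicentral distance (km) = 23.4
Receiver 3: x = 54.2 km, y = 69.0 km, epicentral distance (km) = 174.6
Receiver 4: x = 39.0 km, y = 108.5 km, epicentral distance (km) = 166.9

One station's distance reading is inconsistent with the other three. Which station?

Solve using three stations at a time. Using Receiver 1, Receiver 2, Receiver 3 (subtract circle equations pairwise → linear system) gives (x, y) ≈ (15.2, -101.2).
Distances from that point to each station vs reported:
  Receiver 1: calculated 50.5 vs reported 50.5 → residual 0.0 km
  Receiver 2: calculated 23.3 vs reported 23.4 → residual 0.1 km
  Receiver 3: calculated 174.6 vs reported 174.6 → residual 0.0 km
  Receiver 4: calculated 211.0 vs reported 166.9 → residual 44.1 km
Receiver 1, Receiver 2, Receiver 3 are mutually consistent (residuals ≈ 0); Receiver 4 is off by 44.1 km.

Receiver 4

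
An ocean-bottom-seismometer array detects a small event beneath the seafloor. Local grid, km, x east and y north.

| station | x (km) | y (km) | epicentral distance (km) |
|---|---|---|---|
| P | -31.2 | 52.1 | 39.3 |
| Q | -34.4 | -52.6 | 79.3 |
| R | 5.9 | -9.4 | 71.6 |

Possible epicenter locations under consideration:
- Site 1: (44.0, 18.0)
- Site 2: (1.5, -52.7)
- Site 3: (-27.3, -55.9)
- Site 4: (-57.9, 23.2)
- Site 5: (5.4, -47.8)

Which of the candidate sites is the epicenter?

Site 4

For each candidate, compare |candidate − station| to the reported distance:
Site 1: residuals P 43.3, Q 26.2, R 24.7 → max 43.3 km
Site 2: residuals P 70.5, Q 43.4, R 28.1 → max 70.5 km
Site 3: residuals P 68.8, Q 71.5, R 14.5 → max 71.5 km
Site 4: residuals P 0.0, Q 0.1, R 0.0 → max 0.1 km
Site 5: residuals P 67.1, Q 39.2, R 33.2 → max 67.1 km
Only Site 4 has all residuals ≈ 0.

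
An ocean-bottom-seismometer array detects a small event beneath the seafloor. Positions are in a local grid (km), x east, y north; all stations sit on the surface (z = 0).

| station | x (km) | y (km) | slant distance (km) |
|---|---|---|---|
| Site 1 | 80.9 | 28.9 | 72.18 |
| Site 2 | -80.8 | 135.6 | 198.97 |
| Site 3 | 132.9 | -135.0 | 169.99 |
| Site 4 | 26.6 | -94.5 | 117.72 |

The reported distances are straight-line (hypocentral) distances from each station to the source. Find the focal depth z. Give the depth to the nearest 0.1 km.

depth ≈ 61.3 km

Each station gives a sphere (x−x_i)² + (y−y_i)² + z² = d_i² (stations at z=0).
Subtracting the Site 1 sphere from Site 2 and Site 3: z² cancels, leaving linear equations in x and y:
-323.4 x + 213.4 y = -16843.13
104.0 x − 327.8 y = 4820.74
Solving: x ≈ 53.598, y ≈ 2.299 km (keep extra digits for the depth step; rounded: 53.6, 2.3).
Then from the Site 1 sphere: z² = 72.18² − (x − 80.9)² − (y − 28.9)² with x = 53.598, y = 2.299, so z ≈ 61.294 ≈ 61.3 km.
Check against Site 4 (with the unrounded solution): distance 117.71 ≈ 117.72 km. ✓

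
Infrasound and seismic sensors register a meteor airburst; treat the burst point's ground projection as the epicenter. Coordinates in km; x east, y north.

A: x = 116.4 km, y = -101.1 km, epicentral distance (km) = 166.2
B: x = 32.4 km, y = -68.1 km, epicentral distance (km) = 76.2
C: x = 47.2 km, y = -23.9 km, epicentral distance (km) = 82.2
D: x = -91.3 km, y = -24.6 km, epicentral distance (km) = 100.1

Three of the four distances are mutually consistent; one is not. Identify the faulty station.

Solve using three stations at a time. Using A, B, C (subtract circle equations pairwise → linear system) gives (x, y) ≈ (-34.7, -31.8).
Distances from that point to each station vs reported:
  A: calculated 166.2 vs reported 166.2 → residual 0.0 km
  B: calculated 76.3 vs reported 76.2 → residual 0.1 km
  C: calculated 82.3 vs reported 82.2 → residual 0.1 km
  D: calculated 57.0 vs reported 100.1 → residual 43.1 km
A, B, C are mutually consistent (residuals ≈ 0); D is off by 43.1 km.

D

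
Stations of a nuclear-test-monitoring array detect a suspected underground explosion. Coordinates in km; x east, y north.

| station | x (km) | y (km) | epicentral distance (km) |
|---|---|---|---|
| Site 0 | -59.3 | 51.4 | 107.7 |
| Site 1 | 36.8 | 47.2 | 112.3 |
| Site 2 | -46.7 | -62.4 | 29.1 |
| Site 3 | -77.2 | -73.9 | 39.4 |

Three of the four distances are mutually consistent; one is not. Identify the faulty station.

Solve using three stations at a time. Using Site 0, Site 1, Site 2 (subtract circle equations pairwise → linear system) gives (x, y) ≈ (-20.8, -49.2).
Distances from that point to each station vs reported:
  Site 0: calculated 107.7 vs reported 107.7 → residual 0.0 km
  Site 1: calculated 112.3 vs reported 112.3 → residual 0.0 km
  Site 2: calculated 29.1 vs reported 29.1 → residual 0.0 km
  Site 3: calculated 61.6 vs reported 39.4 → residual 22.2 km
Site 0, Site 1, Site 2 are mutually consistent (residuals ≈ 0); Site 3 is off by 22.2 km.

Site 3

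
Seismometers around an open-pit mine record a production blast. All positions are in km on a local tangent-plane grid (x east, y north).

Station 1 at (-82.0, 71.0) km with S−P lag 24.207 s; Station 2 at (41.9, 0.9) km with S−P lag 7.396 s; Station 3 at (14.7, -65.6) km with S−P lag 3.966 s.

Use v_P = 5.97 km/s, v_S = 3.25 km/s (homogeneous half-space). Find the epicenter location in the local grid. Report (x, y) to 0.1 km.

39.4 km east, -51.8 km north

Distance from S−P lag: d = Δt · v_P v_S / (v_P − v_S) = Δt · (5.97·3.25)/(5.97−3.25) ≈ 7.1333·Δt.
So d_Station 1 = 172.68, d_Station 2 = 52.76, d_Station 3 = 28.29 km.
Circle about each station: (x + 82.0)² + (y − 71.0)² = 172.68²; (x − 41.9)² + (y − 0.9)² = 52.76²; (x − 14.7)² + (y + 65.6)² = 28.29².
Subtracting pairs of circle equations eliminates x²+y² and gives linear equations (the radical axes):
247.8 x − 140.2 y = 17026.18
193.4 x − 273.2 y = 21772.51
Solving the 2×2 system: x ≈ 39.4, y ≈ -51.8 km.
Check against Station 1 (with the unrounded x, y): √((x + 82.0)²+(y − 71.0)²) = 172.68 ≈ 172.68 km. ✓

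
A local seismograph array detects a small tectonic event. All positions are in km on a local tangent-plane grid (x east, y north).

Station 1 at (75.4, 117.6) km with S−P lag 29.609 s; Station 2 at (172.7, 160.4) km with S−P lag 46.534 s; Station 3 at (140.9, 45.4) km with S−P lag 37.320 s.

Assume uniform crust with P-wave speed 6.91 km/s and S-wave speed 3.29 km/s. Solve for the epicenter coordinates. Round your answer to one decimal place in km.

(-93.4, 39.6)

Distance from S−P lag: d = Δt · v_P v_S / (v_P − v_S) = Δt · (6.91·3.29)/(6.91−3.29) ≈ 6.2801·Δt.
So d_Station 1 = 185.95, d_Station 2 = 292.24, d_Station 3 = 234.37 km.
Circle about each station: (x − 75.4)² + (y − 117.6)² = 185.95²; (x − 172.7)² + (y − 160.4)² = 292.24²; (x − 140.9)² + (y − 45.4)² = 234.37².
Subtracting the Station 1 equation from the Station 2 and Station 3 equations removes the quadratic terms:
194.6 x + 85.6 y = -14788.29
131.0 x − 144.4 y = -17952.84
Solving the 2×2 system: x ≈ -93.4, y ≈ 39.6 km.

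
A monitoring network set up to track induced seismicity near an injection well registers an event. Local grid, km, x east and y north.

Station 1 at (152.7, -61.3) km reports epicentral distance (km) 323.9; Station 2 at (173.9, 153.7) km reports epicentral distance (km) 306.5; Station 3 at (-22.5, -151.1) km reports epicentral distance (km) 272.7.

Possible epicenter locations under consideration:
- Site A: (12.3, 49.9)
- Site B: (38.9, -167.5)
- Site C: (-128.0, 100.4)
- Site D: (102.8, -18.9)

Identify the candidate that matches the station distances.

For each candidate, compare |candidate − station| to the reported distance:
Site A: residuals Station 1 144.8, Station 2 114.4, Station 3 68.7 → max 144.8 km
Site B: residuals Station 1 168.2, Station 2 41.9, Station 3 209.1 → max 209.1 km
Site C: residuals Station 1 0.0, Station 2 0.1, Station 3 0.0 → max 0.1 km
Site D: residuals Station 1 258.4, Station 2 119.8, Station 3 90.6 → max 258.4 km
Only Site C has all residuals ≈ 0.

Site C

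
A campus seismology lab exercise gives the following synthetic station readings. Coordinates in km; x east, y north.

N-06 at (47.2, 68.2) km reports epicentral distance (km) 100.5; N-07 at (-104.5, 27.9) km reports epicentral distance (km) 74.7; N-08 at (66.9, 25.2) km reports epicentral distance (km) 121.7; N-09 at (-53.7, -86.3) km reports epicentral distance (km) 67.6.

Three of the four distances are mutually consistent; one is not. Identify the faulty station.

N-06

Solve using three stations at a time. Using N-07, N-08, N-09 (subtract circle equations pairwise → linear system) gives (x, y) ≈ (-46.4, -19.1).
Distances from that point to each station vs reported:
  N-06: calculated 128.0 vs reported 100.5 → residual 27.5 km
  N-07: calculated 74.7 vs reported 74.7 → residual 0.0 km
  N-08: calculated 121.7 vs reported 121.7 → residual 0.0 km
  N-09: calculated 67.6 vs reported 67.6 → residual 0.0 km
N-07, N-08, N-09 are mutually consistent (residuals ≈ 0); N-06 is off by 27.5 km.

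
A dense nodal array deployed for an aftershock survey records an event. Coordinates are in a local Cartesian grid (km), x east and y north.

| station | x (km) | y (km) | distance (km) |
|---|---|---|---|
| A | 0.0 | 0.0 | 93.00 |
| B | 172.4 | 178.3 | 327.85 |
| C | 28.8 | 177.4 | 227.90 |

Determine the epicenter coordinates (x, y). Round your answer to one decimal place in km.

Circle about each station: x² + y² = 93.00²; (x − 172.4)² + (y − 178.3)² = 327.85²; (x − 28.8)² + (y − 177.4)² = 227.90².
Subtracting the A equation from the B and C equations removes the quadratic terms:
344.8 x + 356.6 y = -37323.97
57.6 x + 354.8 y = -10989.21
Solving the 2×2 system: x ≈ -91.6, y ≈ -16.1 km.
Check against A (with the unrounded x, y): √(x²+y²) = 93.00 ≈ 93.00 km. ✓

(-91.6, -16.1)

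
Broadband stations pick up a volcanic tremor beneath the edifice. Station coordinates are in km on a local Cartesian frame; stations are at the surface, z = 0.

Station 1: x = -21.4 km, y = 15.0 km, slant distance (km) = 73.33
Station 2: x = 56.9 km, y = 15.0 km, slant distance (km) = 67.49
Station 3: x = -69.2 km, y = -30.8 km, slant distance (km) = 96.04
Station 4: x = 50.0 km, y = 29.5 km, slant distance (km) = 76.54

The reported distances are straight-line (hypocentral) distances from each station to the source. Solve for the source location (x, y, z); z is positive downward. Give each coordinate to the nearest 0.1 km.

Each station gives a sphere (x−x_i)² + (y−y_i)² + z² = d_i² (stations at z=0).
Subtracting the Station 1 sphere from Station 2 and Station 3: z² cancels, leaving linear equations in x and y:
156.6 x + 0.0 y = 3602.04
-95.6 x − 91.6 y = 1207.93
Solving: x ≈ 23.002, y ≈ -37.193 km (keep extra digits for the depth step; rounded: 23.0, -37.2).
Then from the Station 1 sphere: z² = 73.33² − (x + 21.4)² − (y − 15.0)² with x = 23.002, y = -37.193, so z ≈ 26.108 ≈ 26.1 km.

(23.0, -37.2, 26.1)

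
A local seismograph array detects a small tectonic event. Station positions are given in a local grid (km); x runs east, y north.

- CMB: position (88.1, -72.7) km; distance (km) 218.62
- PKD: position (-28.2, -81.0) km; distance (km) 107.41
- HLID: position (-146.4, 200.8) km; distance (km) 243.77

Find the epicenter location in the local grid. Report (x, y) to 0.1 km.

Circle about each station: (x − 88.1)² + (y + 72.7)² = 218.62²; (x + 28.2)² + (y + 81.0)² = 107.41²; (x + 146.4)² + (y − 200.8)² = 243.77².
Subtracting the CMB equation from the PKD and HLID equations removes the quadratic terms:
-232.6 x − 16.6 y = 30567.14
-469.0 x + 547.0 y = 37077.59
Solving the 2×2 system: x ≈ -128.4, y ≈ -42.3 km.

x ≈ -128.4 km, y ≈ -42.3 km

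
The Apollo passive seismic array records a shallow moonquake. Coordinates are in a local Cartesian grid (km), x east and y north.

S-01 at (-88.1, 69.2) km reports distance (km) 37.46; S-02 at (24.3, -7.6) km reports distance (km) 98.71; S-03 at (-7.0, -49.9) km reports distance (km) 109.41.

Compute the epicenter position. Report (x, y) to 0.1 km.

-58.0 km east, 46.9 km north

Circle about each station: (x + 88.1)² + (y − 69.2)² = 37.46²; (x − 24.3)² + (y + 7.6)² = 98.71²; (x + 7.0)² + (y + 49.9)² = 109.41².
Subtracting pairs of circle equations eliminates x²+y² and gives linear equations (the radical axes):
224.8 x − 153.6 y = -20242.41
162.2 x − 238.2 y = -20578.54
Solving the 2×2 system: x ≈ -58.0, y ≈ 46.9 km.
Check against S-01 (with the unrounded x, y): √((x + 88.1)²+(y − 69.2)²) = 37.46 ≈ 37.46 km. ✓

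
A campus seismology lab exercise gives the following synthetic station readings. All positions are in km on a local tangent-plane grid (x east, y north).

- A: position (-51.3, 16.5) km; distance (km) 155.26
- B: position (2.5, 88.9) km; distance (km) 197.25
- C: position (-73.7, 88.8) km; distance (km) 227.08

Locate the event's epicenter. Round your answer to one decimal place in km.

x ≈ 47.7 km, y ≈ -103.1 km

Circle about each station: (x + 51.3)² + (y − 16.5)² = 155.26²; (x − 2.5)² + (y − 88.9)² = 197.25²; (x + 73.7)² + (y − 88.8)² = 227.08².
Subtracting pairs of circle equations eliminates x²+y² and gives linear equations (the radical axes):
107.6 x + 144.8 y = -9796.37
-44.8 x + 144.6 y = -17046.47
Solving the 2×2 system: x ≈ 47.7, y ≈ -103.1 km.
Check against A (with the unrounded x, y): √((x + 51.3)²+(y − 16.5)²) = 155.27 ≈ 155.26 km. ✓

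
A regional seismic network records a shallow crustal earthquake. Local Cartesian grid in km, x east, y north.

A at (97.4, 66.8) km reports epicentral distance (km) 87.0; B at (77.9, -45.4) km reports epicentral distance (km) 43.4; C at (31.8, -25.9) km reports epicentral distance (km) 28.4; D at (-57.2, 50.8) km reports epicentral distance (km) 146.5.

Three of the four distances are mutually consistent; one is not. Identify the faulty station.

D

Solve using three stations at a time. Using A, B, C (subtract circle equations pairwise → linear system) gives (x, y) ≈ (54.5, -8.9).
Distances from that point to each station vs reported:
  A: calculated 87.0 vs reported 87.0 → residual 0.0 km
  B: calculated 43.4 vs reported 43.4 → residual 0.0 km
  C: calculated 28.4 vs reported 28.4 → residual 0.0 km
  D: calculated 126.6 vs reported 146.5 → residual 19.9 km
A, B, C are mutually consistent (residuals ≈ 0); D is off by 19.9 km.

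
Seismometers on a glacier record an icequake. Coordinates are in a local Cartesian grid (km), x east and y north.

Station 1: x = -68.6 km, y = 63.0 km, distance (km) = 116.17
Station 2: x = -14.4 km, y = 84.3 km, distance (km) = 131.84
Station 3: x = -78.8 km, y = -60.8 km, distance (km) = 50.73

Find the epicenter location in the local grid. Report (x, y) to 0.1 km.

Circle about each station: (x + 68.6)² + (y − 63.0)² = 116.17²; (x + 14.4)² + (y − 84.3)² = 131.84²; (x + 78.8)² + (y + 60.8)² = 50.73².
Subtracting pairs of circle equations eliminates x²+y² and gives linear equations (the radical axes):
108.4 x + 42.6 y = -5247.43
-20.4 x − 247.6 y = 12153.06
Solving the 2×2 system: x ≈ -30.1, y ≈ -46.6 km.

x ≈ -30.1 km, y ≈ -46.6 km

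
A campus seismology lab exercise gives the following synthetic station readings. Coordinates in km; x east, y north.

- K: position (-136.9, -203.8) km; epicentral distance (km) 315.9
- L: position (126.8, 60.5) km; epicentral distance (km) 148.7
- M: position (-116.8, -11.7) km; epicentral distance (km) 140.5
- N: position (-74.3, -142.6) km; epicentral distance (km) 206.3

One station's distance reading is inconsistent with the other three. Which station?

N

Solve using three stations at a time. Using K, L, M (subtract circle equations pairwise → linear system) gives (x, y) ≈ (-19.1, 89.3).
Distances from that point to each station vs reported:
  K: calculated 315.9 vs reported 315.9 → residual 0.0 km
  L: calculated 148.7 vs reported 148.7 → residual 0.0 km
  M: calculated 140.5 vs reported 140.5 → residual 0.0 km
  N: calculated 238.4 vs reported 206.3 → residual 32.1 km
K, L, M are mutually consistent (residuals ≈ 0); N is off by 32.1 km.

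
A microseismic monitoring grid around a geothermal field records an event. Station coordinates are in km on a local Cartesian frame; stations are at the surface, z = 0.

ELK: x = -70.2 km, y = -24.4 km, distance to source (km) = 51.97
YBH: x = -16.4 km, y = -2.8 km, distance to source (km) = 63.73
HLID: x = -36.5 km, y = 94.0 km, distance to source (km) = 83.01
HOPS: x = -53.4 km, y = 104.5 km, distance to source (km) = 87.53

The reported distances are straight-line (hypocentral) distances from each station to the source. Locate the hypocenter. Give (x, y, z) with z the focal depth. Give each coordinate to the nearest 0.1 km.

(-70.2, 21.9, 23.6)

Each station gives a sphere (x−x_i)² + (y−y_i)² + z² = d_i² (stations at z=0).
Subtracting the ELK sphere from YBH and HLID: z² cancels, leaving linear equations in x and y:
107.6 x + 43.2 y = -6607.23
67.4 x + 236.8 y = 455.07
Solving: x ≈ -70.199, y ≈ 21.902 km (keep extra digits for the depth step; rounded: -70.2, 21.9).
Then from the ELK sphere: z² = 51.97² − (x + 70.2)² − (y + 24.4)² with x = -70.199, y = 21.902, so z ≈ 23.601 ≈ 23.6 km.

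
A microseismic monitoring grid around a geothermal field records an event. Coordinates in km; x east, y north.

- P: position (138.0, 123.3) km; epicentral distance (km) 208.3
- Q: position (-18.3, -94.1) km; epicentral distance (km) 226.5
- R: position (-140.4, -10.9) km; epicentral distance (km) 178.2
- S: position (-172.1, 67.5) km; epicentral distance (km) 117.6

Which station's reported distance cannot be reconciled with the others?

Solve using three stations at a time. Using P, Q, S (subtract circle equations pairwise → linear system) gives (x, y) ≈ (-70.3, 126.4).
Distances from that point to each station vs reported:
  P: calculated 208.3 vs reported 208.3 → residual 0.0 km
  Q: calculated 226.5 vs reported 226.5 → residual 0.0 km
  R: calculated 154.1 vs reported 178.2 → residual 24.1 km
  S: calculated 117.6 vs reported 117.6 → residual 0.0 km
P, Q, S are mutually consistent (residuals ≈ 0); R is off by 24.1 km.

R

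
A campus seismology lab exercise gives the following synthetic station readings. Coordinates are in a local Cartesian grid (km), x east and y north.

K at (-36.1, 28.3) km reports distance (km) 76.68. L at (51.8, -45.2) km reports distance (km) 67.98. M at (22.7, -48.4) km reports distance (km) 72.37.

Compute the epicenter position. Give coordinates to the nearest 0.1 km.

Circle about each station: (x + 36.1)² + (y − 28.3)² = 76.68²; (x − 51.8)² + (y + 45.2)² = 67.98²; (x − 22.7)² + (y + 48.4)² = 72.37².
Subtracting the K equation from the L and M equations removes the quadratic terms:
175.8 x − 147.0 y = 3880.72
117.6 x − 153.4 y = 1396.16
Solving the 2×2 system: x ≈ 40.3, y ≈ 21.8 km.

40.3 km east, 21.8 km north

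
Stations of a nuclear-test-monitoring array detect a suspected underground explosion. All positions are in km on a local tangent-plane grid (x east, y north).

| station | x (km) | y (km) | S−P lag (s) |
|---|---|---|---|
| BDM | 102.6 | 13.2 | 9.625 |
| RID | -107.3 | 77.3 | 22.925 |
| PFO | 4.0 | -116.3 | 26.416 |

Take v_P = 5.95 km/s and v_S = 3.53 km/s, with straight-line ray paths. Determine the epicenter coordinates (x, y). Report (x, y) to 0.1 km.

Distance from S−P lag: d = Δt · v_P v_S / (v_P − v_S) = Δt · (5.95·3.53)/(5.95−3.53) ≈ 8.6791·Δt.
So d_BDM = 83.54, d_RID = 198.97, d_PFO = 229.27 km.
Circle about each station: (x − 102.6)² + (y − 13.2)² = 83.54²; (x + 107.3)² + (y − 77.3)² = 198.97²; (x − 4.0)² + (y + 116.3)² = 229.27².
Subtracting the BDM equation from the RID and PFO equations removes the quadratic terms:
-419.8 x + 128.2 y = -25822.55
-197.2 x − 259.0 y = -42745.11
Solving the 2×2 system: x ≈ 90.8, y ≈ 95.9 km.
Check against BDM (with the unrounded x, y): √((x − 102.6)²+(y − 13.2)²) = 83.54 ≈ 83.54 km. ✓

90.8 km east, 95.9 km north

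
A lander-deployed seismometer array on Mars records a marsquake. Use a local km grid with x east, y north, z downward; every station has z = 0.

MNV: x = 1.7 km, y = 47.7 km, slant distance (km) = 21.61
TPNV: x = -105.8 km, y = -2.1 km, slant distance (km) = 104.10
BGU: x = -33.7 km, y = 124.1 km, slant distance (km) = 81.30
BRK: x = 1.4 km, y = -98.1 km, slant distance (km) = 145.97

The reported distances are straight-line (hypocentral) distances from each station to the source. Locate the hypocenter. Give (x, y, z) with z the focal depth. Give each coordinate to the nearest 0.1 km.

(-14.7, 46.3, 14.0)

Each station gives a sphere (x−x_i)² + (y−y_i)² + z² = d_i² (stations at z=0).
Subtracting the MNV sphere from TPNV and BGU: z² cancels, leaving linear equations in x and y:
-215.0 x − 99.6 y = -1449.95
-70.8 x + 152.8 y = 8115.62
Solving: x ≈ -14.705, y ≈ 46.299 km (keep extra digits for the depth step; rounded: -14.7, 46.3).
Then from the MNV sphere: z² = 21.61² − (x − 1.7)² − (y − 47.7)² with x = -14.705, y = 46.299, so z ≈ 13.997 ≈ 14.0 km.
Check against BRK (with the unrounded solution): distance 145.97 ≈ 145.97 km. ✓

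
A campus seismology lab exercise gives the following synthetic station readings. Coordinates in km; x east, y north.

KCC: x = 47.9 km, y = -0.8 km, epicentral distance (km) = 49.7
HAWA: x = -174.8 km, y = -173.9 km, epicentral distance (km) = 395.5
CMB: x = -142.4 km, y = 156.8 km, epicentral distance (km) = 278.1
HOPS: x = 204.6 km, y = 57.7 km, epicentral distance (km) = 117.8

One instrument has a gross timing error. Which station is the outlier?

Solve using three stations at a time. Using KCC, CMB, HOPS (subtract circle equations pairwise → linear system) gives (x, y) ≈ (95.6, 13.0).
Distances from that point to each station vs reported:
  KCC: calculated 49.7 vs reported 49.7 → residual 0.0 km
  HAWA: calculated 328.7 vs reported 395.5 → residual 66.8 km
  CMB: calculated 278.1 vs reported 278.1 → residual 0.0 km
  HOPS: calculated 117.8 vs reported 117.8 → residual 0.0 km
KCC, CMB, HOPS are mutually consistent (residuals ≈ 0); HAWA is off by 66.8 km.

HAWA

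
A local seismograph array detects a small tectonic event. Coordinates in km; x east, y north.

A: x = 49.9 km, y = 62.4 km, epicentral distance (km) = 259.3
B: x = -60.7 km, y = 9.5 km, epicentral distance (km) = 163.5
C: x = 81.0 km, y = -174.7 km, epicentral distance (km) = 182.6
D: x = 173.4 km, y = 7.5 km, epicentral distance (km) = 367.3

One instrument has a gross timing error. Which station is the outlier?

D

Solve using three stations at a time. Using A, B, C (subtract circle equations pairwise → linear system) gives (x, y) ≈ (-99.9, -149.3).
Distances from that point to each station vs reported:
  A: calculated 259.4 vs reported 259.3 → residual 0.1 km
  B: calculated 163.6 vs reported 163.5 → residual 0.1 km
  C: calculated 182.7 vs reported 182.6 → residual 0.1 km
  D: calculated 315.1 vs reported 367.3 → residual 52.2 km
A, B, C are mutually consistent (residuals ≈ 0); D is off by 52.2 km.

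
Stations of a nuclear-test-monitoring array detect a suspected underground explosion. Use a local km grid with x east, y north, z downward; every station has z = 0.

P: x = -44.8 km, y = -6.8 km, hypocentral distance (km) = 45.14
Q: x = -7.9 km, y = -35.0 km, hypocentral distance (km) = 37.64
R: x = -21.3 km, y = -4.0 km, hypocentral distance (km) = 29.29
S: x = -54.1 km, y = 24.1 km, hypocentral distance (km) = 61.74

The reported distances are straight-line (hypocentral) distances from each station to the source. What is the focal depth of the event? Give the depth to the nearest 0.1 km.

depth ≈ 25.7 km

Each station gives a sphere (x−x_i)² + (y−y_i)² + z² = d_i² (stations at z=0).
Subtracting the P sphere from Q and R: z² cancels, leaving linear equations in x and y:
73.8 x − 56.4 y = -145.02
47.0 x + 5.6 y = -403.87
Solving: x ≈ -7.699, y ≈ -7.503 km (keep extra digits for the depth step; rounded: -7.7, -7.5).
Then from the P sphere: z² = 45.14² − (x + 44.8)² − (y + 6.8)² with x = -7.699, y = -7.503, so z ≈ 25.703 ≈ 25.7 km.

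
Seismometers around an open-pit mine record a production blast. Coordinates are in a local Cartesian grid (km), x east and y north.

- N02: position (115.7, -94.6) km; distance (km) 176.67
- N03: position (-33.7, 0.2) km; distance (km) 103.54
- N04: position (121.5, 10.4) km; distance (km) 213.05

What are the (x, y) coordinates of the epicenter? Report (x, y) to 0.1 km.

Circle about each station: (x − 115.7)² + (y + 94.6)² = 176.67²; (x + 33.7)² + (y − 0.2)² = 103.54²; (x − 121.5)² + (y − 10.4)² = 213.05².
Subtracting pairs of circle equations eliminates x²+y² and gives linear equations (the radical axes):
-298.8 x + 189.6 y = -708.16
11.6 x + 210.0 y = -21643.25
Solving the 2×2 system: x ≈ -60.9, y ≈ -99.7 km.

-60.9 km east, -99.7 km north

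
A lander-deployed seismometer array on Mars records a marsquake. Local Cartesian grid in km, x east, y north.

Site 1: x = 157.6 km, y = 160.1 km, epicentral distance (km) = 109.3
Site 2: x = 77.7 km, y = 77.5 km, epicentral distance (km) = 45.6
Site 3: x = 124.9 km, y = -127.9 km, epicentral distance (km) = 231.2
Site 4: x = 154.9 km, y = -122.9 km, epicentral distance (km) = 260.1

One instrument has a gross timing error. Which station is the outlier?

Site 3

Solve using three stations at a time. Using Site 1, Site 2, Site 4 (subtract circle equations pairwise → linear system) gives (x, y) ≈ (56.8, 118.0).
Distances from that point to each station vs reported:
  Site 1: calculated 109.3 vs reported 109.3 → residual 0.0 km
  Site 2: calculated 45.6 vs reported 45.6 → residual 0.0 km
  Site 3: calculated 255.1 vs reported 231.2 → residual 23.9 km
  Site 4: calculated 260.1 vs reported 260.1 → residual 0.0 km
Site 1, Site 2, Site 4 are mutually consistent (residuals ≈ 0); Site 3 is off by 23.9 km.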